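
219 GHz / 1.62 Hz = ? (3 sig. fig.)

(219 × 10⁹) / (1.62) = 135.2 × 10⁹

135000000000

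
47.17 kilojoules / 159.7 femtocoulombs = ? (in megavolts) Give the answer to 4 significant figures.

(47.17e3) / (159.7e-15) = 0.295366e18 V

295400000000 megavolts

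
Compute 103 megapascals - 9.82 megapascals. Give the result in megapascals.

93.18 megapascals

In megapascals:
  103 megapascals → 103
  9.82 megapascals → 9.82
Difference: 103 - 9.82 = 93.18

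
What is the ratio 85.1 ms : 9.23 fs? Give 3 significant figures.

9220000000000

(85.1 × 10^-3) / (9.23 × 10^-15) = 9.22 × 10^12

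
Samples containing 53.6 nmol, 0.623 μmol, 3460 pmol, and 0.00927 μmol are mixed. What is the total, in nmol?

689.33 nmol

In nmol:
  53.6 nmol → 53.6
  0.623 μmol = 0.623 × 10^3 nmol = 623
  3460 pmol = 3460 × 10^-3 nmol = 3.46
  0.00927 μmol = 0.00927 × 10^3 nmol = 9.27
Sum: 53.6 + 623 + 3.46 + 9.27 = 689.33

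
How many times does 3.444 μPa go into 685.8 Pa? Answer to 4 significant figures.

199100000

(685.8) / (3.444 × 10^-6) = 199.13 × 10^6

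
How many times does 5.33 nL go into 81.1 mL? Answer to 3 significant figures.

15200000

(81.1 × 10^-3) / (5.33 × 10^-9) = 15.22 × 10^6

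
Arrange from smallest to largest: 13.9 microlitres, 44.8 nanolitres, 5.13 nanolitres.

13.9 microlitres = 0.0000139 litres
44.8 nanolitres = 0.0000000448 litres
5.13 nanolitres = 0.00000000513 litres

5.13 nanolitres < 44.8 nanolitres < 13.9 microlitres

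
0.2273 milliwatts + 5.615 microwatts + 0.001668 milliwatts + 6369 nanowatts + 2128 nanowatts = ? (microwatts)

In microwatts:
  0.2273 milliwatts = 0.2273 × 10^3 microwatts = 227.3
  5.615 microwatts → 5.615
  0.001668 milliwatts = 0.001668 × 10^3 microwatts = 1.668
  6369 nanowatts = 6369 × 10^-3 microwatts = 6.369
  2128 nanowatts = 2128 × 10^-3 microwatts = 2.128
Sum: 227.3 + 5.615 + 1.668 + 6.369 + 2.128 = 243.08

243.08 microwatts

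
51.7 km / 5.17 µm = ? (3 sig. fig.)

(51.7 × 10³) / (5.17 × 10⁻⁶) = 10 × 10⁹

10000000000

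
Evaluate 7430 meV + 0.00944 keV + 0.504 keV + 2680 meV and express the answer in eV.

In eV:
  7430 meV = 7430 × 10^-3 eV = 7.43
  0.00944 keV = 0.00944 × 10^3 eV = 9.44
  0.504 keV = 0.504 × 10^3 eV = 504
  2680 meV = 2680 × 10^-3 eV = 2.68
Sum: 7.43 + 9.44 + 504 + 2.68 = 523.55

523.55 eV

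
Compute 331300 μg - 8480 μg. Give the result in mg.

In mg:
  331300 μg = 331300 × 10^-3 mg = 331.3
  8480 μg = 8480 × 10^-3 mg = 8.48
Difference: 331.3 - 8.48 = 322.82

322.82 mg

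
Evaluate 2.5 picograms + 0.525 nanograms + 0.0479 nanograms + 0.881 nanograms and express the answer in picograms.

In picograms:
  2.5 picograms → 2.5
  0.525 nanograms = 0.525e3 picograms = 525
  0.0479 nanograms = 0.0479e3 picograms = 47.9
  0.881 nanograms = 0.881e3 picograms = 881
Sum: 2.5 + 525 + 47.9 + 881 = 1456.4

1456.4 picograms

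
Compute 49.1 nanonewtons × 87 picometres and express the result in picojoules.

0.0000042717 picojoules

49.1 × 10^-9 × 87 × 10^-12 = 4271.7 × 10^-21 J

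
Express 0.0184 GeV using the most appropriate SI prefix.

18.4 MeV

= 18.4 × 10^6 eV; 10^6 is mega.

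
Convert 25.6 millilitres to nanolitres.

25600000 nanolitres

milli = 1e-3, nano = 1e-9; factor is 1e6.
25.6 × 1e6 = 25600000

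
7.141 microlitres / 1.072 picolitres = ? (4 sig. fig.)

6661000

(7.141e-6) / (1.072e-12) = 6.6614e6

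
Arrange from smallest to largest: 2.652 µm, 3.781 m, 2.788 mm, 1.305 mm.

2.652 µm = 0.000002652 m
3.781 m = 3.781 m
2.788 mm = 0.002788 m
1.305 mm = 0.001305 m

2.652 µm < 1.305 mm < 2.788 mm < 3.781 m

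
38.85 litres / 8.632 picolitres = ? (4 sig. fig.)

(38.85) / (8.632 × 10⁻¹²) = 4.5007 × 10¹²

4501000000000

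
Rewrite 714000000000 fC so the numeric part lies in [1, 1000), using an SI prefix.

= 714e-6 C; 1e-6 is micro.

714 μC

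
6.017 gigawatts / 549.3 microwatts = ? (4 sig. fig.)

(6.017 × 10^9) / (549.3 × 10^-6) = 0.010954 × 10^15

10950000000000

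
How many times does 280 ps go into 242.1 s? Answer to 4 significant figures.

864600000000

(242.1) / (280e-12) = 0.86464e12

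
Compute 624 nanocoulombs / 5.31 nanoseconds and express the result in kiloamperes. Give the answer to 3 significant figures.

(624e-9) / (5.31e-9) = 117.51 A

0.118 kiloamperes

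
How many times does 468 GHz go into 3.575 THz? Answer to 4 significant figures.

7.639

(3.575 × 10^12) / (468 × 10^9) = 0.0076389 × 10^3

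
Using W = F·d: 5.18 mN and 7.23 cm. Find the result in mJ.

0.374514 mJ

5.18 × 10^-3 × 7.23 × 10^-2 = 37.4514 × 10^-5 J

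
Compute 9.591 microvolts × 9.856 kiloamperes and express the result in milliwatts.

94.528896 milliwatts

9.591 × 10^-6 × 9.856 × 10^3 = 94.528896 × 10^-3 W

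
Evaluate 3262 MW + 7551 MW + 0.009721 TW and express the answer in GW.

In GW:
  3262 MW = 3262e-3 GW = 3.262
  7551 MW = 7551e-3 GW = 7.551
  0.009721 TW = 0.009721e3 GW = 9.721
Sum: 3.262 + 7.551 + 9.721 = 20.534

20.534 GW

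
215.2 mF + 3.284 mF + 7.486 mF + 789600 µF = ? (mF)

In mF:
  215.2 mF → 215.2
  3.284 mF → 3.284
  7.486 mF → 7.486
  789600 µF = 789600 × 10⁻³ mF = 789.6
Sum: 215.2 + 3.284 + 7.486 + 789.6 = 1015.57

1015.57 mF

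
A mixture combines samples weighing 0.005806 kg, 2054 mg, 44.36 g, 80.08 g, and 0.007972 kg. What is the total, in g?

140.272 g

In g:
  0.005806 kg = 0.005806e3 g = 5.806
  2054 mg = 2054e-3 g = 2.054
  44.36 g → 44.36
  80.08 g → 80.08
  0.007972 kg = 0.007972e3 g = 7.972
Sum: 5.806 + 2.054 + 44.36 + 80.08 + 7.972 = 140.272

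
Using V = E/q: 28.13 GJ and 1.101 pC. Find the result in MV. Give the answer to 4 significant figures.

25550000000000000 MV

(28.13 × 10⁹) / (1.101 × 10⁻¹²) = 25.5495 × 10²¹ V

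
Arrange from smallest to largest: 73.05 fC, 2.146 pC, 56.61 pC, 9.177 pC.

73.05 fC < 2.146 pC < 9.177 pC < 56.61 pC

73.05 fC = 0.00000000000007305 C
2.146 pC = 0.000000000002146 C
56.61 pC = 0.00000000005661 C
9.177 pC = 0.000000000009177 C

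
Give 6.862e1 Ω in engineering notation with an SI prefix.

68.62 Ω

= 68.62 Ω; mantissa already in [1, 1000).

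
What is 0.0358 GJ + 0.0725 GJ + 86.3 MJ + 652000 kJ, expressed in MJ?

In MJ:
  0.0358 GJ = 0.0358e3 MJ = 35.8
  0.0725 GJ = 0.0725e3 MJ = 72.5
  86.3 MJ → 86.3
  652000 kJ = 652000e-3 MJ = 652
Sum: 35.8 + 72.5 + 86.3 + 652 = 846.6

846.6 MJ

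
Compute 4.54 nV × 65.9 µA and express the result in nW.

4.54 × 10^-9 × 65.9 × 10^-6 = 299.186 × 10^-15 W

0.000299186 nW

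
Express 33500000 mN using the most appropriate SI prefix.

33.5 kN

= 33.5 × 10³ N; 10³ is kilo.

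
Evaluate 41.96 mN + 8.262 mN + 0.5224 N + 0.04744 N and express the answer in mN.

In mN:
  41.96 mN → 41.96
  8.262 mN → 8.262
  0.5224 N = 0.5224 × 10³ mN = 522.4
  0.04744 N = 0.04744 × 10³ mN = 47.44
Sum: 41.96 + 8.262 + 522.4 + 47.44 = 620.062

620.062 mN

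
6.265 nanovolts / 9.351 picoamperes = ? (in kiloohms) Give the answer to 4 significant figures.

(6.265 × 10^-9) / (9.351 × 10^-12) = 0.669982 × 10^3 Ω

0.6700 kiloohms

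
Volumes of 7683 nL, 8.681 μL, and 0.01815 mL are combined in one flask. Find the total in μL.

In μL:
  7683 nL = 7683 × 10⁻³ μL = 7.683
  8.681 μL → 8.681
  0.01815 mL = 0.01815 × 10³ μL = 18.15
Sum: 7.683 + 8.681 + 18.15 = 34.514

34.514 μL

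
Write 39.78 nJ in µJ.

0.03978 µJ

nano = 10^-9, micro = 10^-6; factor is 10^-3.
39.78 × 10^-3 = 0.03978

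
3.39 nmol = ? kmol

0.00000000000339 kmol

nano = 10^-9, kilo = 10^3; factor is 10^-12.
3.39 × 10^-12 = 0.00000000000339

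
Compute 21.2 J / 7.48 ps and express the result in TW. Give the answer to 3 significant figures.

2.83 TW

(21.2) / (7.48 × 10^-12) = 2.8342 × 10^12 W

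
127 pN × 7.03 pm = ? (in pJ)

127 × 10^-12 × 7.03 × 10^-12 = 892.81 × 10^-24 J

0.00000000089281 pJ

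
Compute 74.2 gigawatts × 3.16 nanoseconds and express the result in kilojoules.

0.234472 kilojoules

74.2e9 × 3.16e-9 = 234.472 J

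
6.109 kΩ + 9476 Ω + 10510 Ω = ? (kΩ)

26.095 kΩ

In kΩ:
  6.109 kΩ → 6.109
  9476 Ω = 9476 × 10⁻³ kΩ = 9.476
  10510 Ω = 10510 × 10⁻³ kΩ = 10.51
Sum: 6.109 + 9.476 + 10.51 = 26.095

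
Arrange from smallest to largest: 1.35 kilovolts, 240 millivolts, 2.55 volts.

1.35 kilovolts = 1350 volts
240 millivolts = 0.24 volts
2.55 volts = 2.55 volts

240 millivolts < 2.55 volts < 1.35 kilovolts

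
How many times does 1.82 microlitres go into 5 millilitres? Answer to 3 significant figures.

2750

(5e-3) / (1.82e-6) = 2.747e3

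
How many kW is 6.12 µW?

micro = 10⁻⁶, kilo = 10³; factor is 10⁻⁹.
6.12 × 10⁻⁹ = 0.00000000612

0.00000000612 kW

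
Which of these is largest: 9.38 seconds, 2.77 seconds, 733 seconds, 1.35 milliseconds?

9.38 seconds = 9.38 seconds
2.77 seconds = 2.77 seconds
733 seconds = 733 seconds
1.35 milliseconds = 0.00135 seconds

733 seconds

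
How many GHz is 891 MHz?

mega = 10^6, giga = 10^9; factor is 10^-3.
891 × 10^-3 = 0.891

0.891 GHz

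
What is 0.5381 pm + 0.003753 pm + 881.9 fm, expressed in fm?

1423.753 fm

In fm:
  0.5381 pm = 0.5381 × 10^3 fm = 538.1
  0.003753 pm = 0.003753 × 10^3 fm = 3.753
  881.9 fm → 881.9
Sum: 538.1 + 3.753 + 881.9 = 1423.753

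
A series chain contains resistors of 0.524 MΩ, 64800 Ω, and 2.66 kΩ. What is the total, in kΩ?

In kΩ:
  0.524 MΩ = 0.524e3 kΩ = 524
  64800 Ω = 64800e-3 kΩ = 64.8
  2.66 kΩ → 2.66
Sum: 524 + 64.8 + 2.66 = 591.46

591.46 kΩ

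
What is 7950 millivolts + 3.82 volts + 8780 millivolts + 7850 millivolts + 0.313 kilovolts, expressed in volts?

341.4 volts

In volts:
  7950 millivolts = 7950e-3 volts = 7.95
  3.82 volts → 3.82
  8780 millivolts = 8780e-3 volts = 8.78
  7850 millivolts = 7850e-3 volts = 7.85
  0.313 kilovolts = 0.313e3 volts = 313
Sum: 7.95 + 3.82 + 8.78 + 7.85 + 313 = 341.4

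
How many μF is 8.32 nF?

nano = 10⁻⁹, micro = 10⁻⁶; factor is 10⁻³.
8.32 × 10⁻³ = 0.00832

0.00832 μF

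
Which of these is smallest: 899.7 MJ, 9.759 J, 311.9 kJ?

9.759 J

899.7 MJ = 899700000 J
9.759 J = 9.759 J
311.9 kJ = 311900 J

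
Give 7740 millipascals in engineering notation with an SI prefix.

7.74 pascals

= 7.74 pascals; mantissa already in [1, 1000).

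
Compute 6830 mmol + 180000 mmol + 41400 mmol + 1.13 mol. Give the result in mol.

In mol:
  6830 mmol = 6830 × 10⁻³ mol = 6.83
  180000 mmol = 180000 × 10⁻³ mol = 180
  41400 mmol = 41400 × 10⁻³ mol = 41.4
  1.13 mol → 1.13
Sum: 6.83 + 180 + 41.4 + 1.13 = 229.36

229.36 mol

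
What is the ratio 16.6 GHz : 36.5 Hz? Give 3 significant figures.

455000000

(16.6e9) / (36.5) = 0.4548e9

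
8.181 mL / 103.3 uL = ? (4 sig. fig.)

79.20

(8.181e-3) / (103.3e-6) = 0.079197e3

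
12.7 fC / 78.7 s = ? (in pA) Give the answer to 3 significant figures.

(12.7e-15) / (78.7) = 0.16137e-15 A

0.000161 pA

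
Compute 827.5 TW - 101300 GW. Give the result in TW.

726.2 TW

In TW:
  827.5 TW → 827.5
  101300 GW = 101300e-3 TW = 101.3
Difference: 827.5 - 101.3 = 726.2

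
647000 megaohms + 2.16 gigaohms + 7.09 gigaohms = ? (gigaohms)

In gigaohms:
  647000 megaohms = 647000 × 10⁻³ gigaohms = 647
  2.16 gigaohms → 2.16
  7.09 gigaohms → 7.09
Sum: 647 + 2.16 + 7.09 = 656.25

656.25 gigaohms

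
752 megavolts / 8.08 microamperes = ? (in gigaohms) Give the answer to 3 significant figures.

(752 × 10^6) / (8.08 × 10^-6) = 93.069 × 10^12 Ω

93100 gigaohms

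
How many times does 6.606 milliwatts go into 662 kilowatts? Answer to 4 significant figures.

(662 × 10³) / (6.606 × 10⁻³) = 100.21 × 10⁶

100200000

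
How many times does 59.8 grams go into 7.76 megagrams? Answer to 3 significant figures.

130000

(7.76e6) / (59.8) = 0.1298e6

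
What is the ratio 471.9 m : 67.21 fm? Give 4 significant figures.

7021000000000000

(471.9) / (67.21 × 10⁻¹⁵) = 7.0213 × 10¹⁵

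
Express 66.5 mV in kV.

milli = 1e-3, kilo = 1e3; factor is 1e-6.
66.5 × 1e-6 = 0.0000665

0.0000665 kV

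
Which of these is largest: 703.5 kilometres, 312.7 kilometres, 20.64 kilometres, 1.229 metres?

703.5 kilometres

703.5 kilometres = 703500 metres
312.7 kilometres = 312700 metres
20.64 kilometres = 20640 metres
1.229 metres = 1.229 metres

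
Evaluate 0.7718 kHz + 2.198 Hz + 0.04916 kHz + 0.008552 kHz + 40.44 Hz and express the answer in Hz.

In Hz:
  0.7718 kHz = 0.7718 × 10^3 Hz = 771.8
  2.198 Hz → 2.198
  0.04916 kHz = 0.04916 × 10^3 Hz = 49.16
  0.008552 kHz = 0.008552 × 10^3 Hz = 8.552
  40.44 Hz → 40.44
Sum: 771.8 + 2.198 + 49.16 + 8.552 + 40.44 = 872.15

872.15 Hz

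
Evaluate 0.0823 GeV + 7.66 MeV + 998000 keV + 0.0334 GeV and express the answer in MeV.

In MeV:
  0.0823 GeV = 0.0823e3 MeV = 82.3
  7.66 MeV → 7.66
  998000 keV = 998000e-3 MeV = 998
  0.0334 GeV = 0.0334e3 MeV = 33.4
Sum: 82.3 + 7.66 + 998 + 33.4 = 1121.36

1121.36 MeV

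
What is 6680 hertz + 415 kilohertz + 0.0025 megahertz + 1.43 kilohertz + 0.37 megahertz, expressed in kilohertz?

In kilohertz:
  6680 hertz = 6680 × 10⁻³ kilohertz = 6.68
  415 kilohertz → 415
  0.0025 megahertz = 0.0025 × 10³ kilohertz = 2.5
  1.43 kilohertz → 1.43
  0.37 megahertz = 0.37 × 10³ kilohertz = 370
Sum: 6.68 + 415 + 2.5 + 1.43 + 370 = 795.61

795.61 kilohertz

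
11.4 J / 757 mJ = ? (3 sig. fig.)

(11.4) / (757 × 10^-3) = 0.01506 × 10^3

15.1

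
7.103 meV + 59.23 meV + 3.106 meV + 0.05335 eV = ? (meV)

In meV:
  7.103 meV → 7.103
  59.23 meV → 59.23
  3.106 meV → 3.106
  0.05335 eV = 0.05335e3 meV = 53.35
Sum: 7.103 + 59.23 + 3.106 + 53.35 = 122.789

122.789 meV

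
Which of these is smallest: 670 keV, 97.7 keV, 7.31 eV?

670 keV = 670000 eV
97.7 keV = 97700 eV
7.31 eV = 7.31 eV

7.31 eV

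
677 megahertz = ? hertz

677000000 hertz

mega = 10⁶, (no prefix) = 10⁰; factor is 10⁶.
677 × 10⁶ = 677000000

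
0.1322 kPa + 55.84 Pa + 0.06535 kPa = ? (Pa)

253.39 Pa

In Pa:
  0.1322 kPa = 0.1322 × 10^3 Pa = 132.2
  55.84 Pa → 55.84
  0.06535 kPa = 0.06535 × 10^3 Pa = 65.35
Sum: 132.2 + 55.84 + 65.35 = 253.39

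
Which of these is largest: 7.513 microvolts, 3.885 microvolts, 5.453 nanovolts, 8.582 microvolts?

7.513 microvolts = 0.000007513 volts
3.885 microvolts = 0.000003885 volts
5.453 nanovolts = 0.000000005453 volts
8.582 microvolts = 0.000008582 volts

8.582 microvolts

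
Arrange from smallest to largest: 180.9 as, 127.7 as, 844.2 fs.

127.7 as < 180.9 as < 844.2 fs

180.9 as = 0.0000000000000001809 s
127.7 as = 0.0000000000000001277 s
844.2 fs = 0.0000000000008442 s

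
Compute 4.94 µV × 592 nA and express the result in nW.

4.94e-6 × 592e-9 = 2924.48e-15 W

0.00292448 nW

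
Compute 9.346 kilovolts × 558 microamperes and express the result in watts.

5.215068 watts

9.346e3 × 558e-6 = 5215.068e-3 W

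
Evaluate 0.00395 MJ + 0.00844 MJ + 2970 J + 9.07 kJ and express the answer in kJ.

24.43 kJ

In kJ:
  0.00395 MJ = 0.00395 × 10^3 kJ = 3.95
  0.00844 MJ = 0.00844 × 10^3 kJ = 8.44
  2970 J = 2970 × 10^-3 kJ = 2.97
  9.07 kJ → 9.07
Sum: 3.95 + 8.44 + 2.97 + 9.07 = 24.43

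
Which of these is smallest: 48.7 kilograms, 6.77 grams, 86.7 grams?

6.77 grams

48.7 kilograms = 48700 grams
6.77 grams = 6.77 grams
86.7 grams = 86.7 grams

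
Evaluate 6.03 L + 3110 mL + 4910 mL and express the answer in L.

14.05 L

In L:
  6.03 L → 6.03
  3110 mL = 3110 × 10^-3 L = 3.11
  4910 mL = 4910 × 10^-3 L = 4.91
Sum: 6.03 + 3.11 + 4.91 = 14.05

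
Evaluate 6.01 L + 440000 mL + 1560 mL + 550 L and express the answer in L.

In L:
  6.01 L → 6.01
  440000 mL = 440000 × 10⁻³ L = 440
  1560 mL = 1560 × 10⁻³ L = 1.56
  550 L → 550
Sum: 6.01 + 440 + 1.56 + 550 = 997.57

997.57 L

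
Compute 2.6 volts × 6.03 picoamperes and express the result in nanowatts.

0.015678 nanowatts

2.6 × 6.03e-12 = 15.678e-12 W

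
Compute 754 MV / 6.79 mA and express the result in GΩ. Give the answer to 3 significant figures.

(754e6) / (6.79e-3) = 111.05e9 Ω

111 GΩ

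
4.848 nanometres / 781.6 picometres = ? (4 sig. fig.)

(4.848 × 10^-9) / (781.6 × 10^-12) = 0.0062027 × 10^3

6.203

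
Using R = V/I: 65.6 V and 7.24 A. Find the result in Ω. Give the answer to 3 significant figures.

9.06 Ω

(65.6) / (7.24) = 9.0608 Ω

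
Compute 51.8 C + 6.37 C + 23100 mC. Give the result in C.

81.27 C

In C:
  51.8 C → 51.8
  6.37 C → 6.37
  23100 mC = 23100 × 10^-3 C = 23.1
Sum: 51.8 + 6.37 + 23.1 = 81.27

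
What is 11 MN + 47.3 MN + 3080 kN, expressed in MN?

61.38 MN

In MN:
  11 MN → 11
  47.3 MN → 47.3
  3080 kN = 3080 × 10⁻³ MN = 3.08
Sum: 11 + 47.3 + 3.08 = 61.38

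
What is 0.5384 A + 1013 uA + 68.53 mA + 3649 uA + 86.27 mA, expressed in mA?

In mA:
  0.5384 A = 0.5384 × 10^3 mA = 538.4
  1013 uA = 1013 × 10^-3 mA = 1.013
  68.53 mA → 68.53
  3649 uA = 3649 × 10^-3 mA = 3.649
  86.27 mA → 86.27
Sum: 538.4 + 1.013 + 68.53 + 3.649 + 86.27 = 697.862

697.862 mA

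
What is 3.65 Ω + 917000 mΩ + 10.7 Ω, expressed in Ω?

In Ω:
  3.65 Ω → 3.65
  917000 mΩ = 917000e-3 Ω = 917
  10.7 Ω → 10.7
Sum: 3.65 + 917 + 10.7 = 931.35

931.35 Ω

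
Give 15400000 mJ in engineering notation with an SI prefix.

= 15.4 × 10^3 J; 10^3 is kilo.

15.4 kJ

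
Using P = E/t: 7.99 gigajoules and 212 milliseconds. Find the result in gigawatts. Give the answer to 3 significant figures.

(7.99 × 10⁹) / (212 × 10⁻³) = 0.037689 × 10¹² W

37.7 gigawatts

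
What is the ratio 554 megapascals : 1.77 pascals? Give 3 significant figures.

313000000

(554 × 10^6) / (1.77) = 313 × 10^6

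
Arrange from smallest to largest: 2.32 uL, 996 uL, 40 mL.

2.32 uL = 0.00000232 L
996 uL = 0.000996 L
40 mL = 0.04 L

2.32 uL < 996 uL < 40 mL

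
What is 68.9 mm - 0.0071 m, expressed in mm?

61.8 mm

In mm:
  68.9 mm → 68.9
  0.0071 m = 0.0071 × 10^3 mm = 7.1
Difference: 68.9 - 7.1 = 61.8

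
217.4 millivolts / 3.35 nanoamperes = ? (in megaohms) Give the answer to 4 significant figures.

(217.4 × 10^-3) / (3.35 × 10^-9) = 64.8955 × 10^6 Ω

64.90 megaohms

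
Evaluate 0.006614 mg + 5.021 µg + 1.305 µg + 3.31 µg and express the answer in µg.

In µg:
  0.006614 mg = 0.006614e3 µg = 6.614
  5.021 µg → 5.021
  1.305 µg → 1.305
  3.31 µg → 3.31
Sum: 6.614 + 5.021 + 1.305 + 3.31 = 16.25

16.25 µg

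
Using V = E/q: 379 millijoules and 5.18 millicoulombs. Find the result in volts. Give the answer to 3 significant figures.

73.2 volts

(379 × 10^-3) / (5.18 × 10^-3) = 73.166 V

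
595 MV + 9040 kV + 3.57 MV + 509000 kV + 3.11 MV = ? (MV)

In MV:
  595 MV → 595
  9040 kV = 9040e-3 MV = 9.04
  3.57 MV → 3.57
  509000 kV = 509000e-3 MV = 509
  3.11 MV → 3.11
Sum: 595 + 9.04 + 3.57 + 509 + 3.11 = 1119.72

1119.72 MV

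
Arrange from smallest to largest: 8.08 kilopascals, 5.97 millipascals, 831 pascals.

5.97 millipascals < 831 pascals < 8.08 kilopascals

8.08 kilopascals = 8080 pascals
5.97 millipascals = 0.00597 pascals
831 pascals = 831 pascals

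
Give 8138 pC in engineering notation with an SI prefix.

8.138 nC

= 8.138e-9 C; 1e-9 is nano.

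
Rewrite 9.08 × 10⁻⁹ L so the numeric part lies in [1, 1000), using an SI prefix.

= 9.08 × 10⁻⁹ L; 10⁻⁹ is nano.

9.08 nL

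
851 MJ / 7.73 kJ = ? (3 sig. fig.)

110000

(851 × 10^6) / (7.73 × 10^3) = 110.1 × 10^3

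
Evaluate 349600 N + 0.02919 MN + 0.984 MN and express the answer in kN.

1362.79 kN

In kN:
  349600 N = 349600 × 10^-3 kN = 349.6
  0.02919 MN = 0.02919 × 10^3 kN = 29.19
  0.984 MN = 0.984 × 10^3 kN = 984
Sum: 349.6 + 29.19 + 984 = 1362.79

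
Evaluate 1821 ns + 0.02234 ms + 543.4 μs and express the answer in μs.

567.561 μs

In μs:
  1821 ns = 1821 × 10^-3 μs = 1.821
  0.02234 ms = 0.02234 × 10^3 μs = 22.34
  543.4 μs → 543.4
Sum: 1.821 + 22.34 + 543.4 = 567.561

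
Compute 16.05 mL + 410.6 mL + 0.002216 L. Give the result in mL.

In mL:
  16.05 mL → 16.05
  410.6 mL → 410.6
  0.002216 L = 0.002216 × 10^3 mL = 2.216
Sum: 16.05 + 410.6 + 2.216 = 428.866

428.866 mL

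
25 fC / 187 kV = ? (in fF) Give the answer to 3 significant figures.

0.000134 fF

(25 × 10⁻¹⁵) / (187 × 10³) = 0.13369 × 10⁻¹⁸ F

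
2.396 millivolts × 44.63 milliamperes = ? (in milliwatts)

2.396e-3 × 44.63e-3 = 106.93348e-6 W

0.10693348 milliwatts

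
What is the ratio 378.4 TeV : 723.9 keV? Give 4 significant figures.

522700000

(378.4e12) / (723.9e3) = 0.52272e9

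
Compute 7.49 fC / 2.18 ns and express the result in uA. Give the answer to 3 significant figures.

3.44 uA

(7.49 × 10^-15) / (2.18 × 10^-9) = 3.4358 × 10^-6 A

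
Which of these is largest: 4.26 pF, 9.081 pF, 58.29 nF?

4.26 pF = 0.00000000000426 F
9.081 pF = 0.000000000009081 F
58.29 nF = 0.00000005829 F

58.29 nF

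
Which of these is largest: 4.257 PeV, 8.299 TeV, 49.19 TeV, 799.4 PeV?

799.4 PeV

4.257 PeV = 4257000000000000 eV
8.299 TeV = 8299000000000 eV
49.19 TeV = 49190000000000 eV
799.4 PeV = 799400000000000000 eV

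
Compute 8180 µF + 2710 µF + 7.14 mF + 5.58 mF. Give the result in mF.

23.61 mF

In mF:
  8180 µF = 8180 × 10⁻³ mF = 8.18
  2710 µF = 2710 × 10⁻³ mF = 2.71
  7.14 mF → 7.14
  5.58 mF → 5.58
Sum: 8.18 + 2.71 + 7.14 + 5.58 = 23.61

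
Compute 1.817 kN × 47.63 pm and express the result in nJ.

86.54371 nJ

1.817 × 10^3 × 47.63 × 10^-12 = 86.54371 × 10^-9 J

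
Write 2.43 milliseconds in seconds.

0.00243 seconds

milli = 1e-3, (no prefix) = 1e0; factor is 1e-3.
2.43 × 1e-3 = 0.00243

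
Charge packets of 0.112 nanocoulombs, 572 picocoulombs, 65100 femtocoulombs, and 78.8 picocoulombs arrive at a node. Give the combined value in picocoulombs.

827.9 picocoulombs

In picocoulombs:
  0.112 nanocoulombs = 0.112 × 10³ picocoulombs = 112
  572 picocoulombs → 572
  65100 femtocoulombs = 65100 × 10⁻³ picocoulombs = 65.1
  78.8 picocoulombs → 78.8
Sum: 112 + 572 + 65.1 + 78.8 = 827.9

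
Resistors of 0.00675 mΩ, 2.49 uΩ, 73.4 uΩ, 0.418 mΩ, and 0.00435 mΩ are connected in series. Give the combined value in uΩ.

In uΩ:
  0.00675 mΩ = 0.00675 × 10³ uΩ = 6.75
  2.49 uΩ → 2.49
  73.4 uΩ → 73.4
  0.418 mΩ = 0.418 × 10³ uΩ = 418
  0.00435 mΩ = 0.00435 × 10³ uΩ = 4.35
Sum: 6.75 + 2.49 + 73.4 + 418 + 4.35 = 504.99

504.99 uΩ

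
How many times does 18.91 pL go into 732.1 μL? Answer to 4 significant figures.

38710000

(732.1 × 10⁻⁶) / (18.91 × 10⁻¹²) = 38.715 × 10⁶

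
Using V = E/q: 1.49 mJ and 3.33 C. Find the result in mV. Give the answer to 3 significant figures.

0.447 mV

(1.49 × 10^-3) / (3.33) = 0.44745 × 10^-3 V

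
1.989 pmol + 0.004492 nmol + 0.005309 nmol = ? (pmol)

11.79 pmol

In pmol:
  1.989 pmol → 1.989
  0.004492 nmol = 0.004492e3 pmol = 4.492
  0.005309 nmol = 0.005309e3 pmol = 5.309
Sum: 1.989 + 4.492 + 5.309 = 11.79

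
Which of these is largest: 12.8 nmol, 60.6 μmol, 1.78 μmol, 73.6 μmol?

73.6 μmol

12.8 nmol = 0.0000000128 mol
60.6 μmol = 0.0000606 mol
1.78 μmol = 0.00000178 mol
73.6 μmol = 0.0000736 mol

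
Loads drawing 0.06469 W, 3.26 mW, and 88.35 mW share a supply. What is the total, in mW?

156.3 mW

In mW:
  0.06469 W = 0.06469 × 10³ mW = 64.69
  3.26 mW → 3.26
  88.35 mW → 88.35
Sum: 64.69 + 3.26 + 88.35 = 156.3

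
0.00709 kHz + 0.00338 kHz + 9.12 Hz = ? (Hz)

In Hz:
  0.00709 kHz = 0.00709e3 Hz = 7.09
  0.00338 kHz = 0.00338e3 Hz = 3.38
  9.12 Hz → 9.12
Sum: 7.09 + 3.38 + 9.12 = 19.59

19.59 Hz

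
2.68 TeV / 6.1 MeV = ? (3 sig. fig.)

(2.68 × 10¹²) / (6.1 × 10⁶) = 0.4393 × 10⁶

439000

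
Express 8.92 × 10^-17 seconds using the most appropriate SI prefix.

= 89.2 × 10^-18 seconds; 10^-18 is atto.

89.2 attoseconds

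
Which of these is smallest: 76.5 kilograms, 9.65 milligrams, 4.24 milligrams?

4.24 milligrams

76.5 kilograms = 76500 grams
9.65 milligrams = 0.00965 grams
4.24 milligrams = 0.00424 grams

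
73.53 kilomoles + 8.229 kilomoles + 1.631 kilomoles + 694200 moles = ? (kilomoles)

In kilomoles:
  73.53 kilomoles → 73.53
  8.229 kilomoles → 8.229
  1.631 kilomoles → 1.631
  694200 moles = 694200e-3 kilomoles = 694.2
Sum: 73.53 + 8.229 + 1.631 + 694.2 = 777.59

777.59 kilomoles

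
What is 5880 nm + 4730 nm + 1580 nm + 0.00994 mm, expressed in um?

In um:
  5880 nm = 5880e-3 um = 5.88
  4730 nm = 4730e-3 um = 4.73
  1580 nm = 1580e-3 um = 1.58
  0.00994 mm = 0.00994e3 um = 9.94
Sum: 5.88 + 4.73 + 1.58 + 9.94 = 22.13

22.13 um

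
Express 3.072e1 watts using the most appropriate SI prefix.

= 30.72 watts; mantissa already in [1, 1000).

30.72 watts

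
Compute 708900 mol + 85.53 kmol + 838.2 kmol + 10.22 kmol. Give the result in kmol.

1642.85 kmol

In kmol:
  708900 mol = 708900 × 10⁻³ kmol = 708.9
  85.53 kmol → 85.53
  838.2 kmol → 838.2
  10.22 kmol → 10.22
Sum: 708.9 + 85.53 + 838.2 + 10.22 = 1642.85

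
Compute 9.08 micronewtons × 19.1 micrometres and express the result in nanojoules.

9.08 × 10⁻⁶ × 19.1 × 10⁻⁶ = 173.428 × 10⁻¹² J

0.173428 nanojoules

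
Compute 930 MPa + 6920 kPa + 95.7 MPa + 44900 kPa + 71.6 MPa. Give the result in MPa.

In MPa:
  930 MPa → 930
  6920 kPa = 6920 × 10^-3 MPa = 6.92
  95.7 MPa → 95.7
  44900 kPa = 44900 × 10^-3 MPa = 44.9
  71.6 MPa → 71.6
Sum: 930 + 6.92 + 95.7 + 44.9 + 71.6 = 1149.12

1149.12 MPa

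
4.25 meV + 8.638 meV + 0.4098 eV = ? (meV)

In meV:
  4.25 meV → 4.25
  8.638 meV → 8.638
  0.4098 eV = 0.4098e3 meV = 409.8
Sum: 4.25 + 8.638 + 409.8 = 422.688

422.688 meV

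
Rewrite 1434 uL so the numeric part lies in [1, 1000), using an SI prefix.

1.434 mL

= 1.434 × 10⁻³ L; 10⁻³ is milli.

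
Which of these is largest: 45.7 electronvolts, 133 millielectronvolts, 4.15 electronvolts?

45.7 electronvolts

45.7 electronvolts = 45.7 electronvolts
133 millielectronvolts = 0.133 electronvolts
4.15 electronvolts = 4.15 electronvolts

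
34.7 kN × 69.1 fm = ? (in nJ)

2.39777 nJ

34.7 × 10³ × 69.1 × 10⁻¹⁵ = 2397.77 × 10⁻¹² J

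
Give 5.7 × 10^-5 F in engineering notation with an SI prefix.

= 57 × 10^-6 F; 10^-6 is micro.

57 µF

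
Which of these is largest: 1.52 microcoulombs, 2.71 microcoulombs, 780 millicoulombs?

780 millicoulombs

1.52 microcoulombs = 0.00000152 coulombs
2.71 microcoulombs = 0.00000271 coulombs
780 millicoulombs = 0.78 coulombs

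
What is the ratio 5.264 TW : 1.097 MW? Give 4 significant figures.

(5.264e12) / (1.097e6) = 4.7985e6

4799000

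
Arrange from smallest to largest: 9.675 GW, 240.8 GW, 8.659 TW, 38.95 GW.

9.675 GW < 38.95 GW < 240.8 GW < 8.659 TW

9.675 GW = 9675000000 W
240.8 GW = 240800000000 W
8.659 TW = 8659000000000 W
38.95 GW = 38950000000 W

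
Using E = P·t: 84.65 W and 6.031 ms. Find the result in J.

0.51052415 J

84.65 × 6.031 × 10⁻³ = 510.52415 × 10⁻³ J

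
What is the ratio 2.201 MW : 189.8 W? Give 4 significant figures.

11600

(2.201 × 10⁶) / (189.8) = 0.011596 × 10⁶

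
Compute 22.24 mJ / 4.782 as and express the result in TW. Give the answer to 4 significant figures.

4651 TW

(22.24 × 10⁻³) / (4.782 × 10⁻¹⁸) = 4.65077 × 10¹⁵ W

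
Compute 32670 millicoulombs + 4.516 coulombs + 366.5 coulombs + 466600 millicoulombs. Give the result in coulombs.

870.286 coulombs

In coulombs:
  32670 millicoulombs = 32670e-3 coulombs = 32.67
  4.516 coulombs → 4.516
  366.5 coulombs → 366.5
  466600 millicoulombs = 466600e-3 coulombs = 466.6
Sum: 32.67 + 4.516 + 366.5 + 466.6 = 870.286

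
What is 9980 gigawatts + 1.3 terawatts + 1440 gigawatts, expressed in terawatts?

In terawatts:
  9980 gigawatts = 9980 × 10⁻³ terawatts = 9.98
  1.3 terawatts → 1.3
  1440 gigawatts = 1440 × 10⁻³ terawatts = 1.44
Sum: 9.98 + 1.3 + 1.44 = 12.72

12.72 terawatts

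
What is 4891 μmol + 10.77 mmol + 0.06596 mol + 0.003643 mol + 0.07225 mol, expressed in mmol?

In mmol:
  4891 μmol = 4891 × 10⁻³ mmol = 4.891
  10.77 mmol → 10.77
  0.06596 mol = 0.06596 × 10³ mmol = 65.96
  0.003643 mol = 0.003643 × 10³ mmol = 3.643
  0.07225 mol = 0.07225 × 10³ mmol = 72.25
Sum: 4.891 + 10.77 + 65.96 + 3.643 + 72.25 = 157.514

157.514 mmol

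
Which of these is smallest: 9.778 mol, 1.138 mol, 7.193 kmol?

9.778 mol = 9.778 mol
1.138 mol = 1.138 mol
7.193 kmol = 7193 mol

1.138 mol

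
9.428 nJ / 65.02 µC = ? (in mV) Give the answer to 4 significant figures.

0.1450 mV

(9.428 × 10^-9) / (65.02 × 10^-6) = 0.145002 × 10^-3 V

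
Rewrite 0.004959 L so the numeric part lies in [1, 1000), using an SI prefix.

4.959 mL

= 4.959 × 10^-3 L; 10^-3 is milli.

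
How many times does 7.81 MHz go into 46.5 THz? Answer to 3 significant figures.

5950000

(46.5 × 10^12) / (7.81 × 10^6) = 5.954 × 10^6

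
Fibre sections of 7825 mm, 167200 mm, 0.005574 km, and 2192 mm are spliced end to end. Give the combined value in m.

182.791 m

In m:
  7825 mm = 7825 × 10⁻³ m = 7.825
  167200 mm = 167200 × 10⁻³ m = 167.2
  0.005574 km = 0.005574 × 10³ m = 5.574
  2192 mm = 2192 × 10⁻³ m = 2.192
Sum: 7.825 + 167.2 + 5.574 + 2.192 = 182.791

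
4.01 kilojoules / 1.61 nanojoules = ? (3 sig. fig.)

(4.01 × 10³) / (1.61 × 10⁻⁹) = 2.491 × 10¹²

2490000000000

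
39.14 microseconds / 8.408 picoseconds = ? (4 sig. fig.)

(39.14e-6) / (8.408e-12) = 4.6551e6

4655000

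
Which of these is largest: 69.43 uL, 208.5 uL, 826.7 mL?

69.43 uL = 0.00006943 L
208.5 uL = 0.0002085 L
826.7 mL = 0.8267 L

826.7 mL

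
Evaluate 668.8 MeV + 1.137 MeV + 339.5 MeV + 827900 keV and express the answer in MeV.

In MeV:
  668.8 MeV → 668.8
  1.137 MeV → 1.137
  339.5 MeV → 339.5
  827900 keV = 827900 × 10^-3 MeV = 827.9
Sum: 668.8 + 1.137 + 339.5 + 827.9 = 1837.337

1837.337 MeV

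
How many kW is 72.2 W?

0.0722 kW

(no prefix) = 1e0, kilo = 1e3; factor is 1e-3.
72.2 × 1e-3 = 0.0722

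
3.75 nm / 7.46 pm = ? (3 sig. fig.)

(3.75 × 10^-9) / (7.46 × 10^-12) = 0.5027 × 10^3

503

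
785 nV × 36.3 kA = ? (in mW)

785e-9 × 36.3e3 = 28495.5e-6 W

28.4955 mW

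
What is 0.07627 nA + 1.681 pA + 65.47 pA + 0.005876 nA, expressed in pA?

149.297 pA

In pA:
  0.07627 nA = 0.07627e3 pA = 76.27
  1.681 pA → 1.681
  65.47 pA → 65.47
  0.005876 nA = 0.005876e3 pA = 5.876
Sum: 76.27 + 1.681 + 65.47 + 5.876 = 149.297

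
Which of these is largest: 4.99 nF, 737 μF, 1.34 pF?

4.99 nF = 0.00000000499 F
737 μF = 0.000737 F
1.34 pF = 0.00000000000134 F

737 μF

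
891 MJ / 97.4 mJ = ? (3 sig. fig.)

9150000000

(891 × 10⁶) / (97.4 × 10⁻³) = 9.148 × 10⁹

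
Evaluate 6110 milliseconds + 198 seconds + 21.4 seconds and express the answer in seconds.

In seconds:
  6110 milliseconds = 6110 × 10⁻³ seconds = 6.11
  198 seconds → 198
  21.4 seconds → 21.4
Sum: 6.11 + 198 + 21.4 = 225.51

225.51 seconds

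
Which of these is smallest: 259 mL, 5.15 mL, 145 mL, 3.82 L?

259 mL = 0.259 L
5.15 mL = 0.00515 L
145 mL = 0.145 L
3.82 L = 3.82 L

5.15 mL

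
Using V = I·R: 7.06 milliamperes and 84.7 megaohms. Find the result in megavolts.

0.597982 megavolts

7.06e-3 × 84.7e6 = 597.982e3 V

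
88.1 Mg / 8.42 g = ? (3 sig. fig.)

(88.1 × 10^6) / (8.42) = 10.46 × 10^6

10500000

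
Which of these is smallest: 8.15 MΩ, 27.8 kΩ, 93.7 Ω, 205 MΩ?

93.7 Ω

8.15 MΩ = 8150000 Ω
27.8 kΩ = 27800 Ω
93.7 Ω = 93.7 Ω
205 MΩ = 205000000 Ω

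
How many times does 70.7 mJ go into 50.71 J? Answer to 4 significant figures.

(50.71) / (70.7 × 10^-3) = 0.71726 × 10^3

717.3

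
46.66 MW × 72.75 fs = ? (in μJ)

3.394515 μJ

46.66 × 10⁶ × 72.75 × 10⁻¹⁵ = 3394.515 × 10⁻⁹ J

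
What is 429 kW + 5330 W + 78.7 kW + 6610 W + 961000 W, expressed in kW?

1480.64 kW

In kW:
  429 kW → 429
  5330 W = 5330 × 10⁻³ kW = 5.33
  78.7 kW → 78.7
  6610 W = 6610 × 10⁻³ kW = 6.61
  961000 W = 961000 × 10⁻³ kW = 961
Sum: 429 + 5.33 + 78.7 + 6.61 + 961 = 1480.64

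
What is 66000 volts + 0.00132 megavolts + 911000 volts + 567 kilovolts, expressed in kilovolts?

In kilovolts:
  66000 volts = 66000 × 10^-3 kilovolts = 66
  0.00132 megavolts = 0.00132 × 10^3 kilovolts = 1.32
  911000 volts = 911000 × 10^-3 kilovolts = 911
  567 kilovolts → 567
Sum: 66 + 1.32 + 911 + 567 = 1545.32

1545.32 kilovolts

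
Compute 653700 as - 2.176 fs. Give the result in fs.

651.524 fs

In fs:
  653700 as = 653700 × 10⁻³ fs = 653.7
  2.176 fs → 2.176
Difference: 653.7 - 2.176 = 651.524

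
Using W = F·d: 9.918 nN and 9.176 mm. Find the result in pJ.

9.918e-9 × 9.176e-3 = 91.007568e-12 J

91.007568 pJ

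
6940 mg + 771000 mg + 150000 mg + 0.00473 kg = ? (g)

932.67 g

In g:
  6940 mg = 6940e-3 g = 6.94
  771000 mg = 771000e-3 g = 771
  150000 mg = 150000e-3 g = 150
  0.00473 kg = 0.00473e3 g = 4.73
Sum: 6.94 + 771 + 150 + 4.73 = 932.67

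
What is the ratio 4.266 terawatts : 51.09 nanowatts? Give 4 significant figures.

83500000000000000000

(4.266e12) / (51.09e-9) = 0.0835e21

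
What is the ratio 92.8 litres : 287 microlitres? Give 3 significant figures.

(92.8) / (287 × 10⁻⁶) = 0.3233 × 10⁶

323000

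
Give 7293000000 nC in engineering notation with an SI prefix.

= 7.293 C; mantissa already in [1, 1000).

7.293 C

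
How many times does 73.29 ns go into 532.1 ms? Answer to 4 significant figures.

7260000

(532.1e-3) / (73.29e-9) = 7.2602e6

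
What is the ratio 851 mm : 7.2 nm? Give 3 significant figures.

(851 × 10^-3) / (7.2 × 10^-9) = 118.2 × 10^6

118000000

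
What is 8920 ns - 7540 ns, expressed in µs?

In µs:
  8920 ns = 8920 × 10^-3 µs = 8.92
  7540 ns = 7540 × 10^-3 µs = 7.54
Difference: 8.92 - 7.54 = 1.38

1.38 µs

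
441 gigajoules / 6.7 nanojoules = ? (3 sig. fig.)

(441 × 10⁹) / (6.7 × 10⁻⁹) = 65.82 × 10¹⁸

65800000000000000000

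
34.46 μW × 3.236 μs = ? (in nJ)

34.46 × 10⁻⁶ × 3.236 × 10⁻⁶ = 111.51256 × 10⁻¹² J

0.11151256 nJ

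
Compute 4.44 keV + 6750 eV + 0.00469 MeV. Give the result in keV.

15.88 keV

In keV:
  4.44 keV → 4.44
  6750 eV = 6750 × 10⁻³ keV = 6.75
  0.00469 MeV = 0.00469 × 10³ keV = 4.69
Sum: 4.44 + 6.75 + 4.69 = 15.88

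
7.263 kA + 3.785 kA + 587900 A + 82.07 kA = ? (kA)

681.018 kA

In kA:
  7.263 kA → 7.263
  3.785 kA → 3.785
  587900 A = 587900e-3 kA = 587.9
  82.07 kA → 82.07
Sum: 7.263 + 3.785 + 587.9 + 82.07 = 681.018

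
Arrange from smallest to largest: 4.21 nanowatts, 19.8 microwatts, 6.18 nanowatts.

4.21 nanowatts = 0.00000000421 watts
19.8 microwatts = 0.0000198 watts
6.18 nanowatts = 0.00000000618 watts

4.21 nanowatts < 6.18 nanowatts < 19.8 microwatts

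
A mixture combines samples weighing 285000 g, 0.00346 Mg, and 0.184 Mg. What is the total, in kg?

In kg:
  285000 g = 285000 × 10⁻³ kg = 285
  0.00346 Mg = 0.00346 × 10³ kg = 3.46
  0.184 Mg = 0.184 × 10³ kg = 184
Sum: 285 + 3.46 + 184 = 472.46

472.46 kg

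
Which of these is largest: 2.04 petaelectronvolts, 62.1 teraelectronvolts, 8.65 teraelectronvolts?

2.04 petaelectronvolts

2.04 petaelectronvolts = 2040000000000000 electronvolts
62.1 teraelectronvolts = 62100000000000 electronvolts
8.65 teraelectronvolts = 8650000000000 electronvolts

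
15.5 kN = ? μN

kilo = 1e3, micro = 1e-6; factor is 1e9.
15.5 × 1e9 = 15500000000

15500000000 μN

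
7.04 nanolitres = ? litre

nano = 10^-9, (no prefix) = 10^0; factor is 10^-9.
7.04 × 10^-9 = 0.00000000704

0.00000000704 litres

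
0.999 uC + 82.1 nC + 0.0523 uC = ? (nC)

In nC:
  0.999 uC = 0.999e3 nC = 999
  82.1 nC → 82.1
  0.0523 uC = 0.0523e3 nC = 52.3
Sum: 999 + 82.1 + 52.3 = 1133.4

1133.4 nC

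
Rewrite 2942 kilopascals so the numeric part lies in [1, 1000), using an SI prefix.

= 2.942 × 10^6 pascals; 10^6 is mega.

2.942 megapascals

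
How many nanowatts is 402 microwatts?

micro = 1e-6, nano = 1e-9; factor is 1e3.
402 × 1e3 = 402000

402000 nanowatts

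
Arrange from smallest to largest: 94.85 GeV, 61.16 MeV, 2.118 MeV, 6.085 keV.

6.085 keV < 2.118 MeV < 61.16 MeV < 94.85 GeV

94.85 GeV = 94850000000 eV
61.16 MeV = 61160000 eV
2.118 MeV = 2118000 eV
6.085 keV = 6085 eV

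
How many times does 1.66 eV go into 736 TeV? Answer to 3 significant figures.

(736e12) / (1.66) = 443.4e12

443000000000000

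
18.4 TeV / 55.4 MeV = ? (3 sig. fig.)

332000

(18.4 × 10^12) / (55.4 × 10^6) = 0.3321 × 10^6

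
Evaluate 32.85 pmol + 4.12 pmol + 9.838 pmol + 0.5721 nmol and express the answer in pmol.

In pmol:
  32.85 pmol → 32.85
  4.12 pmol → 4.12
  9.838 pmol → 9.838
  0.5721 nmol = 0.5721 × 10^3 pmol = 572.1
Sum: 32.85 + 4.12 + 9.838 + 572.1 = 618.908

618.908 pmol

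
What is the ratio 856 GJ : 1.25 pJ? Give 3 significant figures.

(856 × 10⁹) / (1.25 × 10⁻¹²) = 684.8 × 10²¹

685000000000000000000000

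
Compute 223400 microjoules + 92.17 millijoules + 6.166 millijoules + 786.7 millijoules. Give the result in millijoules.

In millijoules:
  223400 microjoules = 223400 × 10⁻³ millijoules = 223.4
  92.17 millijoules → 92.17
  6.166 millijoules → 6.166
  786.7 millijoules → 786.7
Sum: 223.4 + 92.17 + 6.166 + 786.7 = 1108.436

1108.436 millijoules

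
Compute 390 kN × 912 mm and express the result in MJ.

390 × 10^3 × 912 × 10^-3 = 355680 J

0.35568 MJ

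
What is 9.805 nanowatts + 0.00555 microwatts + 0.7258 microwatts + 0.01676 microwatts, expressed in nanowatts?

757.915 nanowatts

In nanowatts:
  9.805 nanowatts → 9.805
  0.00555 microwatts = 0.00555 × 10³ nanowatts = 5.55
  0.7258 microwatts = 0.7258 × 10³ nanowatts = 725.8
  0.01676 microwatts = 0.01676 × 10³ nanowatts = 16.76
Sum: 9.805 + 5.55 + 725.8 + 16.76 = 757.915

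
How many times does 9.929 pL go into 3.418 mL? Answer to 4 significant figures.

(3.418e-3) / (9.929e-12) = 0.34424e9

344200000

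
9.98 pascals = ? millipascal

9980 millipascals

(no prefix) = 10⁰, milli = 10⁻³; factor is 10³.
9.98 × 10³ = 9980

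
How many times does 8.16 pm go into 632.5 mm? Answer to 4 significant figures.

(632.5e-3) / (8.16e-12) = 77.512e9

77510000000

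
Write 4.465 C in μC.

(no prefix) = 10^0, micro = 10^-6; factor is 10^6.
4.465 × 10^6 = 4465000

4465000 μC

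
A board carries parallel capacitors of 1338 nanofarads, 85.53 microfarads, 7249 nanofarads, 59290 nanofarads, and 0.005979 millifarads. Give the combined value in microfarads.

159.386 microfarads

In microfarads:
  1338 nanofarads = 1338 × 10⁻³ microfarads = 1.338
  85.53 microfarads → 85.53
  7249 nanofarads = 7249 × 10⁻³ microfarads = 7.249
  59290 nanofarads = 59290 × 10⁻³ microfarads = 59.29
  0.005979 millifarads = 0.005979 × 10³ microfarads = 5.979
Sum: 1.338 + 85.53 + 7.249 + 59.29 + 5.979 = 159.386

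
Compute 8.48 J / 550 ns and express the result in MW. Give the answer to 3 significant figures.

15.4 MW

(8.48) / (550 × 10⁻⁹) = 0.015418 × 10⁹ W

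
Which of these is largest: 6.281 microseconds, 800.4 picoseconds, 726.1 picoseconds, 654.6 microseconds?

654.6 microseconds

6.281 microseconds = 0.000006281 seconds
800.4 picoseconds = 0.0000000008004 seconds
726.1 picoseconds = 0.0000000007261 seconds
654.6 microseconds = 0.0006546 seconds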